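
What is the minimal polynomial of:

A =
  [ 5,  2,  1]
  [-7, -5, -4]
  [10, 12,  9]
x^3 - 9*x^2 + 27*x - 27

The characteristic polynomial is χ_A(x) = (x - 3)^3, so the eigenvalues are known. The minimal polynomial is
  m_A(x) = Π_λ (x − λ)^{k_λ}
where k_λ is the size of the *largest* Jordan block for λ (equivalently, the smallest k with (A − λI)^k v = 0 for every generalised eigenvector v of λ).

  λ = 3: largest Jordan block has size 3, contributing (x − 3)^3

So m_A(x) = (x - 3)^3 = x^3 - 9*x^2 + 27*x - 27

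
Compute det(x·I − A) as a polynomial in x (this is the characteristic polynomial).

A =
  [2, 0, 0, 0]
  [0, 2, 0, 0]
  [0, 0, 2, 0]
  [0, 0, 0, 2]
x^4 - 8*x^3 + 24*x^2 - 32*x + 16

Expanding det(x·I − A) (e.g. by cofactor expansion or by noting that A is similar to its Jordan form J, which has the same characteristic polynomial as A) gives
  χ_A(x) = x^4 - 8*x^3 + 24*x^2 - 32*x + 16
which factors as (x - 2)^4. The eigenvalues (with algebraic multiplicities) are λ = 2 with multiplicity 4.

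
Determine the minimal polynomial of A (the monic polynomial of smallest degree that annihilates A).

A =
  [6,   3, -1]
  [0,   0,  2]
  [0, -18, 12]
x^2 - 12*x + 36

The characteristic polynomial is χ_A(x) = (x - 6)^3, so the eigenvalues are known. The minimal polynomial is
  m_A(x) = Π_λ (x − λ)^{k_λ}
where k_λ is the size of the *largest* Jordan block for λ (equivalently, the smallest k with (A − λI)^k v = 0 for every generalised eigenvector v of λ).

  λ = 6: largest Jordan block has size 2, contributing (x − 6)^2

So m_A(x) = (x - 6)^2 = x^2 - 12*x + 36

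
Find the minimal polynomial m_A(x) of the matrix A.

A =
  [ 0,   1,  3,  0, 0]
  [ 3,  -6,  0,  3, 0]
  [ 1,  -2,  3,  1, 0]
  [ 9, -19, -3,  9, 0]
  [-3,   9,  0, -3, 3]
x^4 - 6*x^3 + 9*x^2

The characteristic polynomial is χ_A(x) = x^2*(x - 3)^3, so the eigenvalues are known. The minimal polynomial is
  m_A(x) = Π_λ (x − λ)^{k_λ}
where k_λ is the size of the *largest* Jordan block for λ (equivalently, the smallest k with (A − λI)^k v = 0 for every generalised eigenvector v of λ).

  λ = 0: largest Jordan block has size 2, contributing (x − 0)^2
  λ = 3: largest Jordan block has size 2, contributing (x − 3)^2

So m_A(x) = x^2*(x - 3)^2 = x^4 - 6*x^3 + 9*x^2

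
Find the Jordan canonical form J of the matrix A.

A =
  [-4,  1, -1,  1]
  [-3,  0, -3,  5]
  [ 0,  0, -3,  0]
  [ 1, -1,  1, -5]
J_3(-3) ⊕ J_1(-3)

The characteristic polynomial is
  det(x·I − A) = x^4 + 12*x^3 + 54*x^2 + 108*x + 81 = (x + 3)^4

Eigenvalues and multiplicities (the geometric multiplicity of λ is n − rank(A − λI), which equals the number of Jordan blocks for λ):
  λ = -3: algebraic multiplicity = 4, geometric multiplicity = 2

Determining the block sizes for each eigenvalue:
  λ = -3: with am = 4 and gm = 2, the partition is not yet determined (e.g. several partitions of 4 into 2 parts exist). Let N = A − (-3)·I. Computing rank(N^1) = 2, rank(N^2) = 1, rank(N^3) = 0; the number of blocks of size ≥ j is rank(N^{j−1}) − rank(N^j), giving [2, 1, 1]. So we have 1 block(s) of size 3, 1 block(s) of size 1 → block sizes [3, 1]

Assembling the blocks gives a Jordan form
J =
  [-3,  1,  0,  0]
  [ 0, -3,  1,  0]
  [ 0,  0, -3,  0]
  [ 0,  0,  0, -3]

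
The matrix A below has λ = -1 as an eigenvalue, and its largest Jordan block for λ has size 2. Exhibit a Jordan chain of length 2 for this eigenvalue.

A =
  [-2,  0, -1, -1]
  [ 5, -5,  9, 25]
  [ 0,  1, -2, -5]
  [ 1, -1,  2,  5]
A Jordan chain for λ = -1 of length 2:
v_1 = (-1, 5, 0, 1)ᵀ
v_2 = (1, 0, 0, 0)ᵀ

Let N = A − (-1)·I. We want v_2 with N^2 v_2 = 0 but N^1 v_2 ≠ 0; then v_{j-1} := N · v_j for j = 2, …, 2.

Pick v_2 = (1, 0, 0, 0)ᵀ.
Then v_1 = N · v_2 = (-1, 5, 0, 1)ᵀ.

Sanity check: (A − (-1)·I) v_1 = (0, 0, 0, 0)ᵀ = 0. ✓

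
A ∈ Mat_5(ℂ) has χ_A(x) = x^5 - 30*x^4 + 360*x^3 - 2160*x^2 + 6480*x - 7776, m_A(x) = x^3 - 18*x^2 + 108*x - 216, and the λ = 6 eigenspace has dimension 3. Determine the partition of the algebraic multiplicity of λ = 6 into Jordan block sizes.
Block sizes for λ = 6: [3, 1, 1]

Step 1 — from the characteristic polynomial, algebraic multiplicity of λ = 6 is 5. From dim ker(A − (6)·I) = 3, there are exactly 3 Jordan blocks for λ = 6.
Step 2 — from the minimal polynomial, the factor (x − 6)^3 tells us the largest block for λ = 6 has size 3.
Step 3 — with total size 5, 3 blocks, and largest block 3, the block sizes (in nonincreasing order) are [3, 1, 1].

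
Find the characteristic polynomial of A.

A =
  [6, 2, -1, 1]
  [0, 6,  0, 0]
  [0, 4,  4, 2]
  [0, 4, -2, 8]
x^4 - 24*x^3 + 216*x^2 - 864*x + 1296

Expanding det(x·I − A) (e.g. by cofactor expansion or by noting that A is similar to its Jordan form J, which has the same characteristic polynomial as A) gives
  χ_A(x) = x^4 - 24*x^3 + 216*x^2 - 864*x + 1296
which factors as (x - 6)^4. The eigenvalues (with algebraic multiplicities) are λ = 6 with multiplicity 4.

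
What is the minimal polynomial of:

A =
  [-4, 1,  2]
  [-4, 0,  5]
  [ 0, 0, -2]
x^3 + 6*x^2 + 12*x + 8

The characteristic polynomial is χ_A(x) = (x + 2)^3, so the eigenvalues are known. The minimal polynomial is
  m_A(x) = Π_λ (x − λ)^{k_λ}
where k_λ is the size of the *largest* Jordan block for λ (equivalently, the smallest k with (A − λI)^k v = 0 for every generalised eigenvector v of λ).

  λ = -2: largest Jordan block has size 3, contributing (x + 2)^3

So m_A(x) = (x + 2)^3 = x^3 + 6*x^2 + 12*x + 8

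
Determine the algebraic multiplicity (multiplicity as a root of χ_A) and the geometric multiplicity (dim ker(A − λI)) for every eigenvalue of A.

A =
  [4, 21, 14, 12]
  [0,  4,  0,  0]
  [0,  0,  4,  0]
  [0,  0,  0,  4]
λ = 4: alg = 4, geom = 3

Step 1 — factor the characteristic polynomial to read off the algebraic multiplicities:
  χ_A(x) = (x - 4)^4

Step 2 — compute geometric multiplicities via the rank-nullity identity g(λ) = n − rank(A − λI):
  rank(A − (4)·I) = 1, so dim ker(A − (4)·I) = n − 1 = 3

Summary:
  λ = 4: algebraic multiplicity = 4, geometric multiplicity = 3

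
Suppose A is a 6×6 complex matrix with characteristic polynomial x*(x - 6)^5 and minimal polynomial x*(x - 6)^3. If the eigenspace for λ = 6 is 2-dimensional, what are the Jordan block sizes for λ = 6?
Block sizes for λ = 6: [3, 2]

Step 1 — from the characteristic polynomial, algebraic multiplicity of λ = 6 is 5. From dim ker(A − (6)·I) = 2, there are exactly 2 Jordan blocks for λ = 6.
Step 2 — from the minimal polynomial, the factor (x − 6)^3 tells us the largest block for λ = 6 has size 3.
Step 3 — with total size 5, 2 blocks, and largest block 3, the block sizes (in nonincreasing order) are [3, 2].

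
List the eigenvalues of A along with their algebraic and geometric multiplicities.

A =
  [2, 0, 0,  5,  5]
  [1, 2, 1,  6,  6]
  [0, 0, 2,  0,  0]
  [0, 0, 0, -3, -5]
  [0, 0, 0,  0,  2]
λ = -3: alg = 1, geom = 1; λ = 2: alg = 4, geom = 3

Step 1 — factor the characteristic polynomial to read off the algebraic multiplicities:
  χ_A(x) = (x - 2)^4*(x + 3)

Step 2 — compute geometric multiplicities via the rank-nullity identity g(λ) = n − rank(A − λI):
  rank(A − (-3)·I) = 4, so dim ker(A − (-3)·I) = n − 4 = 1
  rank(A − (2)·I) = 2, so dim ker(A − (2)·I) = n − 2 = 3

Summary:
  λ = -3: algebraic multiplicity = 1, geometric multiplicity = 1
  λ = 2: algebraic multiplicity = 4, geometric multiplicity = 3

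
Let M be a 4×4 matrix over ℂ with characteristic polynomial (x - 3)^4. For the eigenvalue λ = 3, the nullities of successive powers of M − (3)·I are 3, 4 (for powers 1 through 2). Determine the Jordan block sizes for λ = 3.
Block sizes for λ = 3: [2, 1, 1]

From the dimensions of kernels of powers, the number of Jordan blocks of size at least j is d_j − d_{j−1} where d_j = dim ker(N^j) (with d_0 = 0). Computing the differences gives [3, 1].
The number of blocks of size exactly k is (#blocks of size ≥ k) − (#blocks of size ≥ k + 1), so the partition is: 2 block(s) of size 1, 1 block(s) of size 2.
In nonincreasing order the block sizes are [2, 1, 1].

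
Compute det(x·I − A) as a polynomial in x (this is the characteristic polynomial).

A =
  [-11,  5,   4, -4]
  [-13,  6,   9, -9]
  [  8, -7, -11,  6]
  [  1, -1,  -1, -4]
x^4 + 20*x^3 + 150*x^2 + 500*x + 625

Expanding det(x·I − A) (e.g. by cofactor expansion or by noting that A is similar to its Jordan form J, which has the same characteristic polynomial as A) gives
  χ_A(x) = x^4 + 20*x^3 + 150*x^2 + 500*x + 625
which factors as (x + 5)^4. The eigenvalues (with algebraic multiplicities) are λ = -5 with multiplicity 4.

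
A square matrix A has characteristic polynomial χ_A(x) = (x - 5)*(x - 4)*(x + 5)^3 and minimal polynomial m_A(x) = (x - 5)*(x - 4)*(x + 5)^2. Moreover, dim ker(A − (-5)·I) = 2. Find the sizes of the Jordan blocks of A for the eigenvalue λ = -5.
Block sizes for λ = -5: [2, 1]

Step 1 — from the characteristic polynomial, algebraic multiplicity of λ = -5 is 3. From dim ker(A − (-5)·I) = 2, there are exactly 2 Jordan blocks for λ = -5.
Step 2 — from the minimal polynomial, the factor (x + 5)^2 tells us the largest block for λ = -5 has size 2.
Step 3 — with total size 3, 2 blocks, and largest block 2, the block sizes (in nonincreasing order) are [2, 1].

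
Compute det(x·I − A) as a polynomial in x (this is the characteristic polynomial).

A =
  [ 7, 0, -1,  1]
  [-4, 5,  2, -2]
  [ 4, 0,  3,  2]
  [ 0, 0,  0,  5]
x^4 - 20*x^3 + 150*x^2 - 500*x + 625

Expanding det(x·I − A) (e.g. by cofactor expansion or by noting that A is similar to its Jordan form J, which has the same characteristic polynomial as A) gives
  χ_A(x) = x^4 - 20*x^3 + 150*x^2 - 500*x + 625
which factors as (x - 5)^4. The eigenvalues (with algebraic multiplicities) are λ = 5 with multiplicity 4.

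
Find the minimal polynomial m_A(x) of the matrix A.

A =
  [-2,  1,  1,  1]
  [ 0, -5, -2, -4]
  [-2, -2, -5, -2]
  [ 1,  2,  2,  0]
x^3 + 9*x^2 + 27*x + 27

The characteristic polynomial is χ_A(x) = (x + 3)^4, so the eigenvalues are known. The minimal polynomial is
  m_A(x) = Π_λ (x − λ)^{k_λ}
where k_λ is the size of the *largest* Jordan block for λ (equivalently, the smallest k with (A − λI)^k v = 0 for every generalised eigenvector v of λ).

  λ = -3: largest Jordan block has size 3, contributing (x + 3)^3

So m_A(x) = (x + 3)^3 = x^3 + 9*x^2 + 27*x + 27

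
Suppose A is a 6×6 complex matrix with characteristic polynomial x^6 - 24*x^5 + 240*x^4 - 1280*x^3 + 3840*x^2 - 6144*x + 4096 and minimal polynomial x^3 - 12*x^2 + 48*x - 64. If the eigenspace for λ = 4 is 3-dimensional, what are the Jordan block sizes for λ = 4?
Block sizes for λ = 4: [3, 2, 1]

Step 1 — from the characteristic polynomial, algebraic multiplicity of λ = 4 is 6. From dim ker(A − (4)·I) = 3, there are exactly 3 Jordan blocks for λ = 4.
Step 2 — from the minimal polynomial, the factor (x − 4)^3 tells us the largest block for λ = 4 has size 3.
Step 3 — with total size 6, 3 blocks, and largest block 3, the block sizes (in nonincreasing order) are [3, 2, 1].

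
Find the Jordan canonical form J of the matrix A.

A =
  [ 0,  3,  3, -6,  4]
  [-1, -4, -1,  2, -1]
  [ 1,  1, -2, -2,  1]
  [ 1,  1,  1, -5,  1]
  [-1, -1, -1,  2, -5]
J_1(-4) ⊕ J_2(-3) ⊕ J_1(-3) ⊕ J_1(-3)

The characteristic polynomial is
  det(x·I − A) = x^5 + 16*x^4 + 102*x^3 + 324*x^2 + 513*x + 324 = (x + 3)^4*(x + 4)

Eigenvalues and multiplicities (the geometric multiplicity of λ is n − rank(A − λI), which equals the number of Jordan blocks for λ):
  λ = -4: algebraic multiplicity = 1, geometric multiplicity = 1
  λ = -3: algebraic multiplicity = 4, geometric multiplicity = 3

Determining the block sizes for each eigenvalue:
  λ = -4: one block (gm = 1), so the single block has size am = 1 → block sizes [1]
  λ = -3: 3 blocks summing to 4 forces exactly one block of size 2 and the rest size 1 → block sizes [2, 1, 1]

Assembling the blocks gives a Jordan form
J =
  [-4,  0,  0,  0,  0]
  [ 0, -3,  1,  0,  0]
  [ 0,  0, -3,  0,  0]
  [ 0,  0,  0, -3,  0]
  [ 0,  0,  0,  0, -3]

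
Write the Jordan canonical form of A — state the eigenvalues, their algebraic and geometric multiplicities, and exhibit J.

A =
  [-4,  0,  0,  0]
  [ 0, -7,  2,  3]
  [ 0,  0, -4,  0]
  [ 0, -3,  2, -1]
J_2(-4) ⊕ J_1(-4) ⊕ J_1(-4)

The characteristic polynomial is
  det(x·I − A) = x^4 + 16*x^3 + 96*x^2 + 256*x + 256 = (x + 4)^4

Eigenvalues and multiplicities (the geometric multiplicity of λ is n − rank(A − λI), which equals the number of Jordan blocks for λ):
  λ = -4: algebraic multiplicity = 4, geometric multiplicity = 3

Determining the block sizes for each eigenvalue:
  λ = -4: 3 blocks summing to 4 forces exactly one block of size 2 and the rest size 1 → block sizes [2, 1, 1]

Assembling the blocks gives a Jordan form
J =
  [-4,  1,  0,  0]
  [ 0, -4,  0,  0]
  [ 0,  0, -4,  0]
  [ 0,  0,  0, -4]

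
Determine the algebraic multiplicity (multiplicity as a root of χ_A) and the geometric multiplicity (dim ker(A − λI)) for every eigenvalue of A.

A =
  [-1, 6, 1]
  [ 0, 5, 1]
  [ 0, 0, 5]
λ = -1: alg = 1, geom = 1; λ = 5: alg = 2, geom = 1

Step 1 — factor the characteristic polynomial to read off the algebraic multiplicities:
  χ_A(x) = (x - 5)^2*(x + 1)

Step 2 — compute geometric multiplicities via the rank-nullity identity g(λ) = n − rank(A − λI):
  rank(A − (-1)·I) = 2, so dim ker(A − (-1)·I) = n − 2 = 1
  rank(A − (5)·I) = 2, so dim ker(A − (5)·I) = n − 2 = 1

Summary:
  λ = -1: algebraic multiplicity = 1, geometric multiplicity = 1
  λ = 5: algebraic multiplicity = 2, geometric multiplicity = 1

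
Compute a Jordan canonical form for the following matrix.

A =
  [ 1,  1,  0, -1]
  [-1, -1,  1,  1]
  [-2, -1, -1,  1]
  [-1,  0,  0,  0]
J_1(-1) ⊕ J_3(0)

The characteristic polynomial is
  det(x·I − A) = x^4 + x^3 = x^3*(x + 1)

Eigenvalues and multiplicities (the geometric multiplicity of λ is n − rank(A − λI), which equals the number of Jordan blocks for λ):
  λ = -1: algebraic multiplicity = 1, geometric multiplicity = 1
  λ = 0: algebraic multiplicity = 3, geometric multiplicity = 1

Determining the block sizes for each eigenvalue:
  λ = -1: one block (gm = 1), so the single block has size am = 1 → block sizes [1]
  λ = 0: one block (gm = 1), so the single block has size am = 3 → block sizes [3]

Assembling the blocks gives a Jordan form
J =
  [-1, 0, 0, 0]
  [ 0, 0, 1, 0]
  [ 0, 0, 0, 1]
  [ 0, 0, 0, 0]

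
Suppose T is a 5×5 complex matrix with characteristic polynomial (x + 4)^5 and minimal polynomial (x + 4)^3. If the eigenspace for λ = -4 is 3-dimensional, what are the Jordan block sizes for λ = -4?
Block sizes for λ = -4: [3, 1, 1]

Step 1 — from the characteristic polynomial, algebraic multiplicity of λ = -4 is 5. From dim ker(T − (-4)·I) = 3, there are exactly 3 Jordan blocks for λ = -4.
Step 2 — from the minimal polynomial, the factor (x + 4)^3 tells us the largest block for λ = -4 has size 3.
Step 3 — with total size 5, 3 blocks, and largest block 3, the block sizes (in nonincreasing order) are [3, 1, 1].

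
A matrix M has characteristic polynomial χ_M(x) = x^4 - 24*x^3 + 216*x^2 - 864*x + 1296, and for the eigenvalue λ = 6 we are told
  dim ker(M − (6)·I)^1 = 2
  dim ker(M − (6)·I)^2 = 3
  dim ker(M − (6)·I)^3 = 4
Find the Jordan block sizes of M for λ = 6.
Block sizes for λ = 6: [3, 1]

From the dimensions of kernels of powers, the number of Jordan blocks of size at least j is d_j − d_{j−1} where d_j = dim ker(N^j) (with d_0 = 0). Computing the differences gives [2, 1, 1].
The number of blocks of size exactly k is (#blocks of size ≥ k) − (#blocks of size ≥ k + 1), so the partition is: 1 block(s) of size 1, 1 block(s) of size 3.
In nonincreasing order the block sizes are [3, 1].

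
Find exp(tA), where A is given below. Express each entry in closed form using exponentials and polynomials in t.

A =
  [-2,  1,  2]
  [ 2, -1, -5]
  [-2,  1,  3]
e^{tA} =
  [t^2 - 2*t + 1, -t^2/2 + t, -3*t^2/2 + 2*t]
  [2*t^2 + 2*t, -t^2 - t + 1, -3*t^2 - 5*t]
  [-2*t, t, 3*t + 1]

Strategy: write A = P · J · P⁻¹ where J is a Jordan canonical form, so e^{tA} = P · e^{tJ} · P⁻¹, and e^{tJ} can be computed block-by-block.

A has Jordan form
J =
  [0, 1, 0]
  [0, 0, 1]
  [0, 0, 0]
(up to reordering of blocks).

Per-block formulas:
  For a 3×3 Jordan block J_3(0): exp(t · J_3(0)) = e^(0t)·(I + t·N + (t^2/2)·N^2), where N is the 3×3 nilpotent shift.

After assembling e^{tJ} and conjugating by P, we get:

e^{tA} =
  [t^2 - 2*t + 1, -t^2/2 + t, -3*t^2/2 + 2*t]
  [2*t^2 + 2*t, -t^2 - t + 1, -3*t^2 - 5*t]
  [-2*t, t, 3*t + 1]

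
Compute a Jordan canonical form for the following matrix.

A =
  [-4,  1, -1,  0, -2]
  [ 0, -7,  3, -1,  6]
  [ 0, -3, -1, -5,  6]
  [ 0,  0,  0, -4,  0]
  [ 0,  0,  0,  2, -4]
J_2(-4) ⊕ J_2(-4) ⊕ J_1(-4)

The characteristic polynomial is
  det(x·I − A) = x^5 + 20*x^4 + 160*x^3 + 640*x^2 + 1280*x + 1024 = (x + 4)^5

Eigenvalues and multiplicities (the geometric multiplicity of λ is n − rank(A − λI), which equals the number of Jordan blocks for λ):
  λ = -4: algebraic multiplicity = 5, geometric multiplicity = 3

Determining the block sizes for each eigenvalue:
  λ = -4: with am = 5 and gm = 3, the partition is not yet determined (e.g. several partitions of 5 into 3 parts exist). Let N = A − (-4)·I. Computing rank(N^1) = 2, rank(N^2) = 0; the number of blocks of size ≥ j is rank(N^{j−1}) − rank(N^j), giving [3, 2]. So we have 2 block(s) of size 2, 1 block(s) of size 1 → block sizes [2, 2, 1]

Assembling the blocks gives a Jordan form
J =
  [-4,  1,  0,  0,  0]
  [ 0, -4,  0,  0,  0]
  [ 0,  0, -4,  1,  0]
  [ 0,  0,  0, -4,  0]
  [ 0,  0,  0,  0, -4]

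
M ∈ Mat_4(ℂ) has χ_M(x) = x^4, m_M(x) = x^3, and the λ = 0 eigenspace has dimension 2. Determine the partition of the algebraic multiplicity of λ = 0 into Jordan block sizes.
Block sizes for λ = 0: [3, 1]

Step 1 — from the characteristic polynomial, algebraic multiplicity of λ = 0 is 4. From dim ker(M − (0)·I) = 2, there are exactly 2 Jordan blocks for λ = 0.
Step 2 — from the minimal polynomial, the factor (x − 0)^3 tells us the largest block for λ = 0 has size 3.
Step 3 — with total size 4, 2 blocks, and largest block 3, the block sizes (in nonincreasing order) are [3, 1].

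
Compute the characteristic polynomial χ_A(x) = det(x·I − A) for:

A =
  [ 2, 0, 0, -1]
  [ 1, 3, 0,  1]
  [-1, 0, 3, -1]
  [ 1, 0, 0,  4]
x^4 - 12*x^3 + 54*x^2 - 108*x + 81

Expanding det(x·I − A) (e.g. by cofactor expansion or by noting that A is similar to its Jordan form J, which has the same characteristic polynomial as A) gives
  χ_A(x) = x^4 - 12*x^3 + 54*x^2 - 108*x + 81
which factors as (x - 3)^4. The eigenvalues (with algebraic multiplicities) are λ = 3 with multiplicity 4.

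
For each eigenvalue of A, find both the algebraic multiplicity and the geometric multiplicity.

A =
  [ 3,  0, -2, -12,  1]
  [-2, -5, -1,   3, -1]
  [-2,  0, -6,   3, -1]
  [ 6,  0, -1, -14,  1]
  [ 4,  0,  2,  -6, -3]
λ = -5: alg = 5, geom = 3

Step 1 — factor the characteristic polynomial to read off the algebraic multiplicities:
  χ_A(x) = (x + 5)^5

Step 2 — compute geometric multiplicities via the rank-nullity identity g(λ) = n − rank(A − λI):
  rank(A − (-5)·I) = 2, so dim ker(A − (-5)·I) = n − 2 = 3

Summary:
  λ = -5: algebraic multiplicity = 5, geometric multiplicity = 3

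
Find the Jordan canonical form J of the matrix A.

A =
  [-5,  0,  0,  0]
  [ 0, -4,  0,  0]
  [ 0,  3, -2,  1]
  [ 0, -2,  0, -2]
J_1(-5) ⊕ J_1(-4) ⊕ J_2(-2)

The characteristic polynomial is
  det(x·I − A) = x^4 + 13*x^3 + 60*x^2 + 116*x + 80 = (x + 2)^2*(x + 4)*(x + 5)

Eigenvalues and multiplicities (the geometric multiplicity of λ is n − rank(A − λI), which equals the number of Jordan blocks for λ):
  λ = -5: algebraic multiplicity = 1, geometric multiplicity = 1
  λ = -4: algebraic multiplicity = 1, geometric multiplicity = 1
  λ = -2: algebraic multiplicity = 2, geometric multiplicity = 1

Determining the block sizes for each eigenvalue:
  λ = -5: one block (gm = 1), so the single block has size am = 1 → block sizes [1]
  λ = -4: one block (gm = 1), so the single block has size am = 1 → block sizes [1]
  λ = -2: one block (gm = 1), so the single block has size am = 2 → block sizes [2]

Assembling the blocks gives a Jordan form
J =
  [-5,  0,  0,  0]
  [ 0, -4,  0,  0]
  [ 0,  0, -2,  1]
  [ 0,  0,  0, -2]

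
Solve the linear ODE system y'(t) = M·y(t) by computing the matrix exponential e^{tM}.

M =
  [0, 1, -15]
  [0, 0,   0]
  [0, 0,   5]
e^{tM} =
  [1, t, 3 - 3*exp(5*t)]
  [0, 1, 0]
  [0, 0, exp(5*t)]

Strategy: write M = P · J · P⁻¹ where J is a Jordan canonical form, so e^{tM} = P · e^{tJ} · P⁻¹, and e^{tJ} can be computed block-by-block.

M has Jordan form
J =
  [0, 1, 0]
  [0, 0, 0]
  [0, 0, 5]
(up to reordering of blocks).

Per-block formulas:
  For a 2×2 Jordan block J_2(0): exp(t · J_2(0)) = e^(0t)·(I + t·N), where N is the 2×2 nilpotent shift.
  For a 1×1 block at λ = 5: exp(t · [5]) = [e^(5t)].

After assembling e^{tJ} and conjugating by P, we get:

e^{tM} =
  [1, t, 3 - 3*exp(5*t)]
  [0, 1, 0]
  [0, 0, exp(5*t)]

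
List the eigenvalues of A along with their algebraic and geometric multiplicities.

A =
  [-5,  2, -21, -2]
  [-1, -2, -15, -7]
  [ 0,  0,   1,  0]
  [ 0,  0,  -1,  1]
λ = -4: alg = 1, geom = 1; λ = -3: alg = 1, geom = 1; λ = 1: alg = 2, geom = 1

Step 1 — factor the characteristic polynomial to read off the algebraic multiplicities:
  χ_A(x) = (x - 1)^2*(x + 3)*(x + 4)

Step 2 — compute geometric multiplicities via the rank-nullity identity g(λ) = n − rank(A − λI):
  rank(A − (-4)·I) = 3, so dim ker(A − (-4)·I) = n − 3 = 1
  rank(A − (-3)·I) = 3, so dim ker(A − (-3)·I) = n − 3 = 1
  rank(A − (1)·I) = 3, so dim ker(A − (1)·I) = n − 3 = 1

Summary:
  λ = -4: algebraic multiplicity = 1, geometric multiplicity = 1
  λ = -3: algebraic multiplicity = 1, geometric multiplicity = 1
  λ = 1: algebraic multiplicity = 2, geometric multiplicity = 1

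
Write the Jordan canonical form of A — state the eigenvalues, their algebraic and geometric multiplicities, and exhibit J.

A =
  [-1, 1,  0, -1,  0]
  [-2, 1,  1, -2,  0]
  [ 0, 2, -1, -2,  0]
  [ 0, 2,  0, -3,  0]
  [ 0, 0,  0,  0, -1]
J_3(-1) ⊕ J_1(-1) ⊕ J_1(-1)

The characteristic polynomial is
  det(x·I − A) = x^5 + 5*x^4 + 10*x^3 + 10*x^2 + 5*x + 1 = (x + 1)^5

Eigenvalues and multiplicities (the geometric multiplicity of λ is n − rank(A − λI), which equals the number of Jordan blocks for λ):
  λ = -1: algebraic multiplicity = 5, geometric multiplicity = 3

Determining the block sizes for each eigenvalue:
  λ = -1: with am = 5 and gm = 3, the partition is not yet determined (e.g. several partitions of 5 into 3 parts exist). Let N = A − (-1)·I. Computing rank(N^1) = 2, rank(N^2) = 1, rank(N^3) = 0; the number of blocks of size ≥ j is rank(N^{j−1}) − rank(N^j), giving [3, 1, 1]. So we have 1 block(s) of size 3, 2 block(s) of size 1 → block sizes [3, 1, 1]

Assembling the blocks gives a Jordan form
J =
  [-1,  1,  0,  0,  0]
  [ 0, -1,  1,  0,  0]
  [ 0,  0, -1,  0,  0]
  [ 0,  0,  0, -1,  0]
  [ 0,  0,  0,  0, -1]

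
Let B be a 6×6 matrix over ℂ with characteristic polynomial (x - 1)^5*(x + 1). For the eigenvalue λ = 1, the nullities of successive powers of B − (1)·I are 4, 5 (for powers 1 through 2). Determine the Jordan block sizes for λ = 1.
Block sizes for λ = 1: [2, 1, 1, 1]

From the dimensions of kernels of powers, the number of Jordan blocks of size at least j is d_j − d_{j−1} where d_j = dim ker(N^j) (with d_0 = 0). Computing the differences gives [4, 1].
The number of blocks of size exactly k is (#blocks of size ≥ k) − (#blocks of size ≥ k + 1), so the partition is: 3 block(s) of size 1, 1 block(s) of size 2.
In nonincreasing order the block sizes are [2, 1, 1, 1].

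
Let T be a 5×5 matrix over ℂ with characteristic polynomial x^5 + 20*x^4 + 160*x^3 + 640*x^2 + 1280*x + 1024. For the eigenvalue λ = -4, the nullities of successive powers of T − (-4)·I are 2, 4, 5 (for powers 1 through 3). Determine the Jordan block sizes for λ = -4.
Block sizes for λ = -4: [3, 2]

From the dimensions of kernels of powers, the number of Jordan blocks of size at least j is d_j − d_{j−1} where d_j = dim ker(N^j) (with d_0 = 0). Computing the differences gives [2, 2, 1].
The number of blocks of size exactly k is (#blocks of size ≥ k) − (#blocks of size ≥ k + 1), so the partition is: 1 block(s) of size 2, 1 block(s) of size 3.
In nonincreasing order the block sizes are [3, 2].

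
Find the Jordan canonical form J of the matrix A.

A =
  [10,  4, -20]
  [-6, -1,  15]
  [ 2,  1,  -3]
J_2(2) ⊕ J_1(2)

The characteristic polynomial is
  det(x·I − A) = x^3 - 6*x^2 + 12*x - 8 = (x - 2)^3

Eigenvalues and multiplicities (the geometric multiplicity of λ is n − rank(A − λI), which equals the number of Jordan blocks for λ):
  λ = 2: algebraic multiplicity = 3, geometric multiplicity = 2

Determining the block sizes for each eigenvalue:
  λ = 2: 2 blocks summing to 3 forces exactly one block of size 2 and the rest size 1 → block sizes [2, 1]

Assembling the blocks gives a Jordan form
J =
  [2, 1, 0]
  [0, 2, 0]
  [0, 0, 2]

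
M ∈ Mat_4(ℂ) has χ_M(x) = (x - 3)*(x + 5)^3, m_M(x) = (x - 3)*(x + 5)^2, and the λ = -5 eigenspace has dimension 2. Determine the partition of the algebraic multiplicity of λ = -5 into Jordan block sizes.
Block sizes for λ = -5: [2, 1]

Step 1 — from the characteristic polynomial, algebraic multiplicity of λ = -5 is 3. From dim ker(M − (-5)·I) = 2, there are exactly 2 Jordan blocks for λ = -5.
Step 2 — from the minimal polynomial, the factor (x + 5)^2 tells us the largest block for λ = -5 has size 2.
Step 3 — with total size 3, 2 blocks, and largest block 2, the block sizes (in nonincreasing order) are [2, 1].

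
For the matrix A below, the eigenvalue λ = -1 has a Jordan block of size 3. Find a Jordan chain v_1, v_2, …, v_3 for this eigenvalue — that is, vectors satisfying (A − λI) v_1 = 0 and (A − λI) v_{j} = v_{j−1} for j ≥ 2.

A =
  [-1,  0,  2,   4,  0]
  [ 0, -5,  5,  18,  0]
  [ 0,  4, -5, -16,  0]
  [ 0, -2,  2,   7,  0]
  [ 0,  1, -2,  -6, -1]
A Jordan chain for λ = -1 of length 3:
v_1 = (0, -4, 4, -2, 1)ᵀ
v_2 = (2, 5, -4, 2, -2)ᵀ
v_3 = (0, 0, 1, 0, 0)ᵀ

Let N = A − (-1)·I. We want v_3 with N^3 v_3 = 0 but N^2 v_3 ≠ 0; then v_{j-1} := N · v_j for j = 3, …, 2.

Pick v_3 = (0, 0, 1, 0, 0)ᵀ.
Then v_2 = N · v_3 = (2, 5, -4, 2, -2)ᵀ.
Then v_1 = N · v_2 = (0, -4, 4, -2, 1)ᵀ.

Sanity check: (A − (-1)·I) v_1 = (0, 0, 0, 0, 0)ᵀ = 0. ✓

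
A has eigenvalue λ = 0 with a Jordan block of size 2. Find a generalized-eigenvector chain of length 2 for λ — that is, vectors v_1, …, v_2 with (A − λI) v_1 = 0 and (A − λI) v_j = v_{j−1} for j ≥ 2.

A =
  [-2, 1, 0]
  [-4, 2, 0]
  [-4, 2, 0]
A Jordan chain for λ = 0 of length 2:
v_1 = (-2, -4, -4)ᵀ
v_2 = (1, 0, 0)ᵀ

Let N = A − (0)·I. We want v_2 with N^2 v_2 = 0 but N^1 v_2 ≠ 0; then v_{j-1} := N · v_j for j = 2, …, 2.

Pick v_2 = (1, 0, 0)ᵀ.
Then v_1 = N · v_2 = (-2, -4, -4)ᵀ.

Sanity check: (A − (0)·I) v_1 = (0, 0, 0)ᵀ = 0. ✓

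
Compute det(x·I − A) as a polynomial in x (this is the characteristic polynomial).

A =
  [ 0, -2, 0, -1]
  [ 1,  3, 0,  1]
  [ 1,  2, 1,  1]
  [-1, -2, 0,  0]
x^4 - 4*x^3 + 6*x^2 - 4*x + 1

Expanding det(x·I − A) (e.g. by cofactor expansion or by noting that A is similar to its Jordan form J, which has the same characteristic polynomial as A) gives
  χ_A(x) = x^4 - 4*x^3 + 6*x^2 - 4*x + 1
which factors as (x - 1)^4. The eigenvalues (with algebraic multiplicities) are λ = 1 with multiplicity 4.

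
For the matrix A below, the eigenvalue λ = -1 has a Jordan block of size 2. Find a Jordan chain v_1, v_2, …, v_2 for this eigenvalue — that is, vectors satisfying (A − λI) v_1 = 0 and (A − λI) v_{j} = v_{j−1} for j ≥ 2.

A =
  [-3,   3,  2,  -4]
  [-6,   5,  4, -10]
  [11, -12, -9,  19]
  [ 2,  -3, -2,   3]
A Jordan chain for λ = -1 of length 2:
v_1 = (-2, -6, 11, 2)ᵀ
v_2 = (1, 0, 0, 0)ᵀ

Let N = A − (-1)·I. We want v_2 with N^2 v_2 = 0 but N^1 v_2 ≠ 0; then v_{j-1} := N · v_j for j = 2, …, 2.

Pick v_2 = (1, 0, 0, 0)ᵀ.
Then v_1 = N · v_2 = (-2, -6, 11, 2)ᵀ.

Sanity check: (A − (-1)·I) v_1 = (0, 0, 0, 0)ᵀ = 0. ✓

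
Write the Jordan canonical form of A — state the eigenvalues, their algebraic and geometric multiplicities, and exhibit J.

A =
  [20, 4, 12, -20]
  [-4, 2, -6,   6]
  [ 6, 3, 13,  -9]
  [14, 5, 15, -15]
J_1(4) ⊕ J_1(4) ⊕ J_2(6)

The characteristic polynomial is
  det(x·I − A) = x^4 - 20*x^3 + 148*x^2 - 480*x + 576 = (x - 6)^2*(x - 4)^2

Eigenvalues and multiplicities (the geometric multiplicity of λ is n − rank(A − λI), which equals the number of Jordan blocks for λ):
  λ = 4: algebraic multiplicity = 2, geometric multiplicity = 2
  λ = 6: algebraic multiplicity = 2, geometric multiplicity = 1

Determining the block sizes for each eigenvalue:
  λ = 4: gm = am = 2, so every block has size 1 → block sizes [1, 1]
  λ = 6: one block (gm = 1), so the single block has size am = 2 → block sizes [2]

Assembling the blocks gives a Jordan form
J =
  [4, 0, 0, 0]
  [0, 4, 0, 0]
  [0, 0, 6, 1]
  [0, 0, 0, 6]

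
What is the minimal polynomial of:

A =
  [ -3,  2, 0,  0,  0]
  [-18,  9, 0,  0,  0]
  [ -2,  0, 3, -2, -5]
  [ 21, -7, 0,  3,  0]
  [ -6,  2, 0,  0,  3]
x^2 - 6*x + 9

The characteristic polynomial is χ_A(x) = (x - 3)^5, so the eigenvalues are known. The minimal polynomial is
  m_A(x) = Π_λ (x − λ)^{k_λ}
where k_λ is the size of the *largest* Jordan block for λ (equivalently, the smallest k with (A − λI)^k v = 0 for every generalised eigenvector v of λ).

  λ = 3: largest Jordan block has size 2, contributing (x − 3)^2

So m_A(x) = (x - 3)^2 = x^2 - 6*x + 9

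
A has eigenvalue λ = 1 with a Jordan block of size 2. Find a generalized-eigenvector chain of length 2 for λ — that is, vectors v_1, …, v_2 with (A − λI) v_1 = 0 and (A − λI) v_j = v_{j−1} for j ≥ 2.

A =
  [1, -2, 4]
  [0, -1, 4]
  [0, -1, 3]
A Jordan chain for λ = 1 of length 2:
v_1 = (-2, -2, -1)ᵀ
v_2 = (0, 1, 0)ᵀ

Let N = A − (1)·I. We want v_2 with N^2 v_2 = 0 but N^1 v_2 ≠ 0; then v_{j-1} := N · v_j for j = 2, …, 2.

Pick v_2 = (0, 1, 0)ᵀ.
Then v_1 = N · v_2 = (-2, -2, -1)ᵀ.

Sanity check: (A − (1)·I) v_1 = (0, 0, 0)ᵀ = 0. ✓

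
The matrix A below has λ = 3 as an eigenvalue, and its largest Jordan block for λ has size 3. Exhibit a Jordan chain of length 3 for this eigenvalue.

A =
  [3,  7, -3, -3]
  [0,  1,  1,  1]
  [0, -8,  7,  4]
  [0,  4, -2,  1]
A Jordan chain for λ = 3 of length 3:
v_1 = (-2, 0, 0, 0)ᵀ
v_2 = (7, -2, -8, 4)ᵀ
v_3 = (0, 1, 0, 0)ᵀ

Let N = A − (3)·I. We want v_3 with N^3 v_3 = 0 but N^2 v_3 ≠ 0; then v_{j-1} := N · v_j for j = 3, …, 2.

Pick v_3 = (0, 1, 0, 0)ᵀ.
Then v_2 = N · v_3 = (7, -2, -8, 4)ᵀ.
Then v_1 = N · v_2 = (-2, 0, 0, 0)ᵀ.

Sanity check: (A − (3)·I) v_1 = (0, 0, 0, 0)ᵀ = 0. ✓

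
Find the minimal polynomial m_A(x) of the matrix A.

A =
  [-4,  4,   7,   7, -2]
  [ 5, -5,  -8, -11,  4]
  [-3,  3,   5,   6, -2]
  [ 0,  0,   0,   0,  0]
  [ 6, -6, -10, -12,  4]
x^3

The characteristic polynomial is χ_A(x) = x^5, so the eigenvalues are known. The minimal polynomial is
  m_A(x) = Π_λ (x − λ)^{k_λ}
where k_λ is the size of the *largest* Jordan block for λ (equivalently, the smallest k with (A − λI)^k v = 0 for every generalised eigenvector v of λ).

  λ = 0: largest Jordan block has size 3, contributing (x − 0)^3

So m_A(x) = x^3 = x^3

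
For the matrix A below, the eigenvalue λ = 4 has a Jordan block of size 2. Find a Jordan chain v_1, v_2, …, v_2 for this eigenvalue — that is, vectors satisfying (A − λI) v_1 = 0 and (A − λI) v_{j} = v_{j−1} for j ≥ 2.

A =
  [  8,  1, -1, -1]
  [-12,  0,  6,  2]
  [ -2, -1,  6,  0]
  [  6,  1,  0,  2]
A Jordan chain for λ = 4 of length 2:
v_1 = (4, -12, -2, 6)ᵀ
v_2 = (1, 0, 0, 0)ᵀ

Let N = A − (4)·I. We want v_2 with N^2 v_2 = 0 but N^1 v_2 ≠ 0; then v_{j-1} := N · v_j for j = 2, …, 2.

Pick v_2 = (1, 0, 0, 0)ᵀ.
Then v_1 = N · v_2 = (4, -12, -2, 6)ᵀ.

Sanity check: (A − (4)·I) v_1 = (0, 0, 0, 0)ᵀ = 0. ✓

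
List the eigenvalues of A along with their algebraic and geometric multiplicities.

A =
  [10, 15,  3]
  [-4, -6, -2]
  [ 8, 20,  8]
λ = 4: alg = 3, geom = 2

Step 1 — factor the characteristic polynomial to read off the algebraic multiplicities:
  χ_A(x) = (x - 4)^3

Step 2 — compute geometric multiplicities via the rank-nullity identity g(λ) = n − rank(A − λI):
  rank(A − (4)·I) = 1, so dim ker(A − (4)·I) = n − 1 = 2

Summary:
  λ = 4: algebraic multiplicity = 3, geometric multiplicity = 2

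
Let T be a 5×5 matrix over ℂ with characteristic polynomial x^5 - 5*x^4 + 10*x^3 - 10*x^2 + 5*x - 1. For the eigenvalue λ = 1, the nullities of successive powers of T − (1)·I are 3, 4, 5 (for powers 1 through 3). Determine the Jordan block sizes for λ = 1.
Block sizes for λ = 1: [3, 1, 1]

From the dimensions of kernels of powers, the number of Jordan blocks of size at least j is d_j − d_{j−1} where d_j = dim ker(N^j) (with d_0 = 0). Computing the differences gives [3, 1, 1].
The number of blocks of size exactly k is (#blocks of size ≥ k) − (#blocks of size ≥ k + 1), so the partition is: 2 block(s) of size 1, 1 block(s) of size 3.
In nonincreasing order the block sizes are [3, 1, 1].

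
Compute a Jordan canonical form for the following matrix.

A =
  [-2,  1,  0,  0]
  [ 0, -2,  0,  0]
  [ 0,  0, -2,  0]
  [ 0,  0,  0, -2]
J_2(-2) ⊕ J_1(-2) ⊕ J_1(-2)

The characteristic polynomial is
  det(x·I − A) = x^4 + 8*x^3 + 24*x^2 + 32*x + 16 = (x + 2)^4

Eigenvalues and multiplicities (the geometric multiplicity of λ is n − rank(A − λI), which equals the number of Jordan blocks for λ):
  λ = -2: algebraic multiplicity = 4, geometric multiplicity = 3

Determining the block sizes for each eigenvalue:
  λ = -2: 3 blocks summing to 4 forces exactly one block of size 2 and the rest size 1 → block sizes [2, 1, 1]

Assembling the blocks gives a Jordan form
J =
  [-2,  1,  0,  0]
  [ 0, -2,  0,  0]
  [ 0,  0, -2,  0]
  [ 0,  0,  0, -2]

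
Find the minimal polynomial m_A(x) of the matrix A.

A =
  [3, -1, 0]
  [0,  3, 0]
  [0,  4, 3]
x^2 - 6*x + 9

The characteristic polynomial is χ_A(x) = (x - 3)^3, so the eigenvalues are known. The minimal polynomial is
  m_A(x) = Π_λ (x − λ)^{k_λ}
where k_λ is the size of the *largest* Jordan block for λ (equivalently, the smallest k with (A − λI)^k v = 0 for every generalised eigenvector v of λ).

  λ = 3: largest Jordan block has size 2, contributing (x − 3)^2

So m_A(x) = (x - 3)^2 = x^2 - 6*x + 9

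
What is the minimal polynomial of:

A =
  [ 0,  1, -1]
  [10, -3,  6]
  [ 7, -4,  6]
x^3 - 3*x^2 + 3*x - 1

The characteristic polynomial is χ_A(x) = (x - 1)^3, so the eigenvalues are known. The minimal polynomial is
  m_A(x) = Π_λ (x − λ)^{k_λ}
where k_λ is the size of the *largest* Jordan block for λ (equivalently, the smallest k with (A − λI)^k v = 0 for every generalised eigenvector v of λ).

  λ = 1: largest Jordan block has size 3, contributing (x − 1)^3

So m_A(x) = (x - 1)^3 = x^3 - 3*x^2 + 3*x - 1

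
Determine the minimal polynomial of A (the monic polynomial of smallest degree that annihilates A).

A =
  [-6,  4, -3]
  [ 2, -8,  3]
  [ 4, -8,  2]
x^2 + 8*x + 16

The characteristic polynomial is χ_A(x) = (x + 4)^3, so the eigenvalues are known. The minimal polynomial is
  m_A(x) = Π_λ (x − λ)^{k_λ}
where k_λ is the size of the *largest* Jordan block for λ (equivalently, the smallest k with (A − λI)^k v = 0 for every generalised eigenvector v of λ).

  λ = -4: largest Jordan block has size 2, contributing (x + 4)^2

So m_A(x) = (x + 4)^2 = x^2 + 8*x + 16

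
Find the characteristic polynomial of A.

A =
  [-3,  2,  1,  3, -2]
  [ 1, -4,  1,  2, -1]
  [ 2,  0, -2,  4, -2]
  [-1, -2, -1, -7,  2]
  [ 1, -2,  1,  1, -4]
x^5 + 20*x^4 + 160*x^3 + 640*x^2 + 1280*x + 1024

Expanding det(x·I − A) (e.g. by cofactor expansion or by noting that A is similar to its Jordan form J, which has the same characteristic polynomial as A) gives
  χ_A(x) = x^5 + 20*x^4 + 160*x^3 + 640*x^2 + 1280*x + 1024
which factors as (x + 4)^5. The eigenvalues (with algebraic multiplicities) are λ = -4 with multiplicity 5.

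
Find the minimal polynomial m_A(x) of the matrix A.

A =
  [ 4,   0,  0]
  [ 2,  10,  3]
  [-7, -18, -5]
x^3 - 9*x^2 + 24*x - 16

The characteristic polynomial is χ_A(x) = (x - 4)^2*(x - 1), so the eigenvalues are known. The minimal polynomial is
  m_A(x) = Π_λ (x − λ)^{k_λ}
where k_λ is the size of the *largest* Jordan block for λ (equivalently, the smallest k with (A − λI)^k v = 0 for every generalised eigenvector v of λ).

  λ = 1: largest Jordan block has size 1, contributing (x − 1)
  λ = 4: largest Jordan block has size 2, contributing (x − 4)^2

So m_A(x) = (x - 4)^2*(x - 1) = x^3 - 9*x^2 + 24*x - 16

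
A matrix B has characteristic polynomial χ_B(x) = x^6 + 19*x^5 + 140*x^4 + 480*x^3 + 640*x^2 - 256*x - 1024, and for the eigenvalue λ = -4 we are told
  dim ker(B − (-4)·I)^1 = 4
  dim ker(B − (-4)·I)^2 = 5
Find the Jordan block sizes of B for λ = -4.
Block sizes for λ = -4: [2, 1, 1, 1]

From the dimensions of kernels of powers, the number of Jordan blocks of size at least j is d_j − d_{j−1} where d_j = dim ker(N^j) (with d_0 = 0). Computing the differences gives [4, 1].
The number of blocks of size exactly k is (#blocks of size ≥ k) − (#blocks of size ≥ k + 1), so the partition is: 3 block(s) of size 1, 1 block(s) of size 2.
In nonincreasing order the block sizes are [2, 1, 1, 1].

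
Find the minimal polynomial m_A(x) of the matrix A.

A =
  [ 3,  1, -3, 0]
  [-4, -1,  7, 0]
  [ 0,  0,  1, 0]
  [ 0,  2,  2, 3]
x^4 - 6*x^3 + 12*x^2 - 10*x + 3

The characteristic polynomial is χ_A(x) = (x - 3)*(x - 1)^3, so the eigenvalues are known. The minimal polynomial is
  m_A(x) = Π_λ (x − λ)^{k_λ}
where k_λ is the size of the *largest* Jordan block for λ (equivalently, the smallest k with (A − λI)^k v = 0 for every generalised eigenvector v of λ).

  λ = 1: largest Jordan block has size 3, contributing (x − 1)^3
  λ = 3: largest Jordan block has size 1, contributing (x − 3)

So m_A(x) = (x - 3)*(x - 1)^3 = x^4 - 6*x^3 + 12*x^2 - 10*x + 3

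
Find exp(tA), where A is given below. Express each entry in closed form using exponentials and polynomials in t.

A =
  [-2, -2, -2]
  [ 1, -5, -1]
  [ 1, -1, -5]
e^{tA} =
  [2*t*exp(-4*t) + exp(-4*t), -2*t*exp(-4*t), -2*t*exp(-4*t)]
  [t*exp(-4*t), -t*exp(-4*t) + exp(-4*t), -t*exp(-4*t)]
  [t*exp(-4*t), -t*exp(-4*t), -t*exp(-4*t) + exp(-4*t)]

Strategy: write A = P · J · P⁻¹ where J is a Jordan canonical form, so e^{tA} = P · e^{tJ} · P⁻¹, and e^{tJ} can be computed block-by-block.

A has Jordan form
J =
  [-4,  1,  0]
  [ 0, -4,  0]
  [ 0,  0, -4]
(up to reordering of blocks).

Per-block formulas:
  For a 1×1 block at λ = -4: exp(t · [-4]) = [e^(-4t)].
  For a 2×2 Jordan block J_2(-4): exp(t · J_2(-4)) = e^(-4t)·(I + t·N), where N is the 2×2 nilpotent shift.

After assembling e^{tJ} and conjugating by P, we get:

e^{tA} =
  [2*t*exp(-4*t) + exp(-4*t), -2*t*exp(-4*t), -2*t*exp(-4*t)]
  [t*exp(-4*t), -t*exp(-4*t) + exp(-4*t), -t*exp(-4*t)]
  [t*exp(-4*t), -t*exp(-4*t), -t*exp(-4*t) + exp(-4*t)]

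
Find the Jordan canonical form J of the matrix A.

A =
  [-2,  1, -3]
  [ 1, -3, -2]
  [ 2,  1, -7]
J_3(-4)

The characteristic polynomial is
  det(x·I − A) = x^3 + 12*x^2 + 48*x + 64 = (x + 4)^3

Eigenvalues and multiplicities (the geometric multiplicity of λ is n − rank(A − λI), which equals the number of Jordan blocks for λ):
  λ = -4: algebraic multiplicity = 3, geometric multiplicity = 1

Determining the block sizes for each eigenvalue:
  λ = -4: one block (gm = 1), so the single block has size am = 3 → block sizes [3]

Assembling the blocks gives a Jordan form
J =
  [-4,  1,  0]
  [ 0, -4,  1]
  [ 0,  0, -4]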